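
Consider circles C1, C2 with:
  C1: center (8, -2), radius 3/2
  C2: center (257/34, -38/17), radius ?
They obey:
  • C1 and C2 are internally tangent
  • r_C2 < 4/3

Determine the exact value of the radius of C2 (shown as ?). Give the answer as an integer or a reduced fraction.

1

1. [int C1,C2]  r_C2² − 3r_C2 + 2 = 0  ⇒  r_C2 = 1 or 2
2. given r_C2 < 4/3: keep 1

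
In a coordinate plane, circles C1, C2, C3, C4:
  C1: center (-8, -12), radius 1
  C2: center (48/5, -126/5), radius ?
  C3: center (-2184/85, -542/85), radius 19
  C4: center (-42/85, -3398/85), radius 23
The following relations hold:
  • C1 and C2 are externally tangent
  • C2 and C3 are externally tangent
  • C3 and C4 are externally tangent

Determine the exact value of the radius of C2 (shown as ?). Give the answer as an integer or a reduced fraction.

21

1. [ext C1·C2]  r_C2² + 2r_C2 − 483 = 0  ⇒  r_C2 = 21 (r>0 drops 1)
2. [ext C2·C3]  r_C2² + 38r_C2 − 1239 = 0  ⇒  r_C2 = 21 (r>0 drops 1)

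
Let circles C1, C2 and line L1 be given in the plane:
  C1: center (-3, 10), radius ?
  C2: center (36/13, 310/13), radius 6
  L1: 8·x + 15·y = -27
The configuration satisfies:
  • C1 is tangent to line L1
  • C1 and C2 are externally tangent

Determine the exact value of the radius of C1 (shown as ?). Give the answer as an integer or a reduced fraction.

1. [C1‖L1]  r_C1² − 81 = 0  ⇒  r_C1 = 9 (r>0 drops 1)
2. [ext C1·C2]  r_C1² + 12r_C1 − 189 = 0  ⇒  r_C1 = 9 (r>0 drops 1)

9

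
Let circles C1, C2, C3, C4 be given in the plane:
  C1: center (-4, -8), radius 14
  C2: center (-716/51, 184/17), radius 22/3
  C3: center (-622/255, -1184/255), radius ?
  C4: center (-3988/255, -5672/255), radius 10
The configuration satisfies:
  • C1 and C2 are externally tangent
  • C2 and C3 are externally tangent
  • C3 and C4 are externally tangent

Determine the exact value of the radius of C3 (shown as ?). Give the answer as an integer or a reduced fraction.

12

1. [ext C2·C3]  r_C3² + (44/3)r_C3 − 320 = 0  ⇒  r_C3 = 12 (r>0 drops 1)
2. [ext C3·C4]  r_C3² + 20r_C3 − 384 = 0  ⇒  r_C3 = 12 (r>0 drops 1)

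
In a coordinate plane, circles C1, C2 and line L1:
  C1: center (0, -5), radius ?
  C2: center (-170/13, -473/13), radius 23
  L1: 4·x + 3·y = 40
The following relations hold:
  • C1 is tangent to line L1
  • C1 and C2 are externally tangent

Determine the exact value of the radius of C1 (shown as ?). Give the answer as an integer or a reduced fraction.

11

1. [C1‖L1]  r_C1² − 121 = 0  ⇒  r_C1 = 11 (r>0 drops 1)
2. [ext C1·C2]  r_C1² + 46r_C1 − 627 = 0  ⇒  r_C1 = 11 (r>0 drops 1)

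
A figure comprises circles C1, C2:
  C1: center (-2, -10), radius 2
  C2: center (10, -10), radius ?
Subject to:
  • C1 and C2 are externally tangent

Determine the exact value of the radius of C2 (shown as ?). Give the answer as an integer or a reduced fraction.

1. [ext C1·C2]  r_C2² + 4r_C2 − 140 = 0  ⇒  r_C2 = 10 (r>0 drops 1)

10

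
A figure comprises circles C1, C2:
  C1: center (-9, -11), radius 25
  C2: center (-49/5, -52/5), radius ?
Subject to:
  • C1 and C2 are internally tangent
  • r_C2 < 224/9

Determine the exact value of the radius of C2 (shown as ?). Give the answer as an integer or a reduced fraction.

24

1. [int C1,C2]  r_C2² − 50r_C2 + 624 = 0  ⇒  r_C2 = 24 or 26
2. given r_C2 < 224/9: keep 24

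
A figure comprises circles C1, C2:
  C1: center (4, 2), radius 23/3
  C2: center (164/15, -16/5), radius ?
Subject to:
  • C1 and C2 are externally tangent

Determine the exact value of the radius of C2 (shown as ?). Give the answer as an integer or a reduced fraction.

1

1. [ext C1·C2]  r_C2² + (46/3)r_C2 − 49/3 = 0  ⇒  r_C2 = 1 (r>0 drops 1)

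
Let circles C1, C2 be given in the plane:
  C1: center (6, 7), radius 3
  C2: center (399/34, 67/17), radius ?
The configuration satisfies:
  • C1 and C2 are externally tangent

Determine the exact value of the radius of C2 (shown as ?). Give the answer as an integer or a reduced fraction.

7/2

1. [ext C1·C2]  r_C2² + 6r_C2 − 133/4 = 0  ⇒  r_C2 = 7/2 (r>0 drops 1)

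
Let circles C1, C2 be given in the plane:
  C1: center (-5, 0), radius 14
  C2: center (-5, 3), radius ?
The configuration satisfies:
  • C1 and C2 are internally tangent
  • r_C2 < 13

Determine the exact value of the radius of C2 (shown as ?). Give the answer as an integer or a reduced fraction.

1. [int C1,C2]  r_C2² − 28r_C2 + 187 = 0  ⇒  r_C2 = 11 or 17
2. given r_C2 < 13: keep 11

11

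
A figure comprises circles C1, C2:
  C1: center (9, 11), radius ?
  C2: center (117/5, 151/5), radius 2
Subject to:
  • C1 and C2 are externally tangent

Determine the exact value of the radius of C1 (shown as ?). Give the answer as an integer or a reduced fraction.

22

1. [ext C1·C2]  r_C1² + 4r_C1 − 572 = 0  ⇒  r_C1 = 22 (r>0 drops 1)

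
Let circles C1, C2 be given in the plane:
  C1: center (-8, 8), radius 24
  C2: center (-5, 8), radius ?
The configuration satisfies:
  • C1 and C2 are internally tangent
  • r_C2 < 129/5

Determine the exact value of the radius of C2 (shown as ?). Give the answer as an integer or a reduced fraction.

1. [int C1,C2]  r_C2² − 48r_C2 + 567 = 0  ⇒  r_C2 = 21 or 27
2. given r_C2 < 129/5: keep 21

21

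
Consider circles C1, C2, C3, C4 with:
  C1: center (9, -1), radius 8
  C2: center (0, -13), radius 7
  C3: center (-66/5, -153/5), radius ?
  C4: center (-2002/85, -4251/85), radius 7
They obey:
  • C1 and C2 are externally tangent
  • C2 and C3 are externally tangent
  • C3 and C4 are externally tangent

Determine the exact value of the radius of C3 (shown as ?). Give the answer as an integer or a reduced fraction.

1. [ext C2·C3]  r_C3² + 14r_C3 − 435 = 0  ⇒  r_C3 = 15 (r>0 drops 1)
2. [ext C3·C4]  r_C3² + 14r_C3 − 435 = 0  ⇒  r_C3 = 15 (r>0 drops 1)

15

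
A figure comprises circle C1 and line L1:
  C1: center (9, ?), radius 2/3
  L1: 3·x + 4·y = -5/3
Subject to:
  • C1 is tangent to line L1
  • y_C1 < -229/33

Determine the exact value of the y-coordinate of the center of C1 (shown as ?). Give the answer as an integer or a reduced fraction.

-8

1. [C1‖L1]  y_C1² + (43/3)y_C1 + 152/3 = 0  ⇒  y_C1 = -8 or -19/3
2. given y_C1 < -229/33: keep -8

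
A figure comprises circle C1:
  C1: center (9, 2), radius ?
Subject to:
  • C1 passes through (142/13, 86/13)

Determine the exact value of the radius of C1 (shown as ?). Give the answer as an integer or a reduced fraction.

1. [C1∋P]  r_C1² − 25 = 0  ⇒  r_C1 = 5 (r>0 drops 1)

5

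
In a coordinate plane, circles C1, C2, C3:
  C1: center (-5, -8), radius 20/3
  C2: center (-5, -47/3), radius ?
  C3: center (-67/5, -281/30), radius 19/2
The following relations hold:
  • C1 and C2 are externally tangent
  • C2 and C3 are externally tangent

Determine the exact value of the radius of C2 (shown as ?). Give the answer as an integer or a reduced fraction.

1

1. [ext C1·C2]  r_C2² + (40/3)r_C2 − 43/3 = 0  ⇒  r_C2 = 1 (r>0 drops 1)
2. [ext C2·C3]  r_C2² + 19r_C2 − 20 = 0  ⇒  r_C2 = 1 (r>0 drops 1)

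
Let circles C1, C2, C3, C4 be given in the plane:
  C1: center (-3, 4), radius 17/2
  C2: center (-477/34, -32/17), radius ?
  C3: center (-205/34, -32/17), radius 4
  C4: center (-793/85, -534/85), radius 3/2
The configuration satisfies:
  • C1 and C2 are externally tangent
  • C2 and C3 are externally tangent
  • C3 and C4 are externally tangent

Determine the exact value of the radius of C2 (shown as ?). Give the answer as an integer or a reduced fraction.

1. [ext C1·C2]  r_C2² + 17r_C2 − 84 = 0  ⇒  r_C2 = 4 (r>0 drops 1)
2. [ext C2·C3]  r_C2² + 8r_C2 − 48 = 0  ⇒  r_C2 = 4 (r>0 drops 1)

4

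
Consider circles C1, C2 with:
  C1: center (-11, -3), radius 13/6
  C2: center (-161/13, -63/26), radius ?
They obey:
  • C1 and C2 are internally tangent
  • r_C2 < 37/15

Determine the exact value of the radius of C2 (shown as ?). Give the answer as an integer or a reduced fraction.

2/3

1. [int C1,C2]  r_C2² − (13/3)r_C2 + 22/9 = 0  ⇒  r_C2 = 2/3 or 11/3
2. given r_C2 < 37/15: keep 2/3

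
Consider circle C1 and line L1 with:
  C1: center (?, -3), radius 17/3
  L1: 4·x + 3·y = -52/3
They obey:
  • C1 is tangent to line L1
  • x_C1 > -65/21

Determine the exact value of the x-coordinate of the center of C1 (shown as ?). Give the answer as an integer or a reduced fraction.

1. [C1‖L1]  x_C1² + (25/6)x_C1 − 275/6 = 0  ⇒  x_C1 = -55/6 or 5
2. given x_C1 > -65/21: keep 5

5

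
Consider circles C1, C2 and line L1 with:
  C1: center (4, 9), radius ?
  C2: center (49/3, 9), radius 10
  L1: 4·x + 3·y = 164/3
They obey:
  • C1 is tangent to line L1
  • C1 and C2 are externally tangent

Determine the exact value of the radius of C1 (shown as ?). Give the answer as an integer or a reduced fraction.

7/3

1. [C1‖L1]  r_C1² − 49/9 = 0  ⇒  r_C1 = 7/3 (r>0 drops 1)
2. [ext C1·C2]  r_C1² + 20r_C1 − 469/9 = 0  ⇒  r_C1 = 7/3 (r>0 drops 1)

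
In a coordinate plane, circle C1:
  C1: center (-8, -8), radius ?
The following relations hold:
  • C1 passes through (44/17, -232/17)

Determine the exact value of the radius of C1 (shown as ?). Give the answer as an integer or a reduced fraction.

12

1. [C1∋P]  r_C1² − 144 = 0  ⇒  r_C1 = 12 (r>0 drops 1)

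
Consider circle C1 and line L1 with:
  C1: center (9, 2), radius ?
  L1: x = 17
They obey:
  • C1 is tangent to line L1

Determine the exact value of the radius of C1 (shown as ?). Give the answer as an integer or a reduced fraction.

1. [C1‖L1]  r_C1² − 64 = 0  ⇒  r_C1 = 8 (r>0 drops 1)

8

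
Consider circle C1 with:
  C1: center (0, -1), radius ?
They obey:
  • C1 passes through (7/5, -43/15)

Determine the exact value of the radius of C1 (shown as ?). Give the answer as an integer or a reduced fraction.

7/3

1. [C1∋P]  r_C1² − 49/9 = 0  ⇒  r_C1 = 7/3 (r>0 drops 1)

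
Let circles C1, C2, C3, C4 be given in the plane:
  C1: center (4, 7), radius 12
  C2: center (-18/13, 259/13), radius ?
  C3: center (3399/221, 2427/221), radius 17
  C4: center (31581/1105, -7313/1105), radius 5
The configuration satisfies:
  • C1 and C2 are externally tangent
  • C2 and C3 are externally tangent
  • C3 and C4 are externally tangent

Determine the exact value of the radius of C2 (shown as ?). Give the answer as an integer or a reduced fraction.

1. [ext C1·C2]  r_C2² + 24r_C2 − 52 = 0  ⇒  r_C2 = 2 (r>0 drops 1)
2. [ext C2·C3]  r_C2² + 34r_C2 − 72 = 0  ⇒  r_C2 = 2 (r>0 drops 1)

2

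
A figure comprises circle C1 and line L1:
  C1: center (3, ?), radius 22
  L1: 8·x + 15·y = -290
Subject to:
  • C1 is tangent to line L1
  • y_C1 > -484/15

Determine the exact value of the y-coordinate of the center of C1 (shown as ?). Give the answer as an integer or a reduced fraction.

4

1. [C1‖L1]  y_C1² + (628/15)y_C1 − 2752/15 = 0  ⇒  y_C1 = -688/15 or 4
2. given y_C1 > -484/15: keep 4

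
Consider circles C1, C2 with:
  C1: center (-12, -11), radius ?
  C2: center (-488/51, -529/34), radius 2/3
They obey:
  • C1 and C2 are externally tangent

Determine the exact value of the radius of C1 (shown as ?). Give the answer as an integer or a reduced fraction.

9/2

1. [ext C1·C2]  r_C1² + (4/3)r_C1 − 105/4 = 0  ⇒  r_C1 = 9/2 (r>0 drops 1)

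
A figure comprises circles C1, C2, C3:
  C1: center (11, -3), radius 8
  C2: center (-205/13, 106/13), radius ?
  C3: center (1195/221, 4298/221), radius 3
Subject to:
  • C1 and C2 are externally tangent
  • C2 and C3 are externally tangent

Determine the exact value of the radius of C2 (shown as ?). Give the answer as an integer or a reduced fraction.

21

1. [ext C1·C2]  r_C2² + 16r_C2 − 777 = 0  ⇒  r_C2 = 21 (r>0 drops 1)
2. [ext C2·C3]  r_C2² + 6r_C2 − 567 = 0  ⇒  r_C2 = 21 (r>0 drops 1)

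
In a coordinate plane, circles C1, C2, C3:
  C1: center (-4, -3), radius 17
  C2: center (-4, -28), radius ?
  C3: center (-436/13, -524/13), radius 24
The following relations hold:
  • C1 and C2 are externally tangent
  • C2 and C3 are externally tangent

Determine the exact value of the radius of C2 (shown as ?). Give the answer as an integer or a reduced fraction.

1. [ext C1·C2]  r_C2² + 34r_C2 − 336 = 0  ⇒  r_C2 = 8 (r>0 drops 1)
2. [ext C2·C3]  r_C2² + 48r_C2 − 448 = 0  ⇒  r_C2 = 8 (r>0 drops 1)

8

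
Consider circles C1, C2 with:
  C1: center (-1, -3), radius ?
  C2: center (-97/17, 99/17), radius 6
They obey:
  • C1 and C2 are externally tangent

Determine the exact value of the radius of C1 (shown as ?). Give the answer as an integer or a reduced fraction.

4

1. [ext C1·C2]  r_C1² + 12r_C1 − 64 = 0  ⇒  r_C1 = 4 (r>0 drops 1)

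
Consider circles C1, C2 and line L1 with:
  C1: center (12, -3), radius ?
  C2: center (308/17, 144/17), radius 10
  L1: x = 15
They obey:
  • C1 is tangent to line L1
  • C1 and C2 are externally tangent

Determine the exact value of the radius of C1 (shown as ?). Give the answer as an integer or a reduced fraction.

1. [C1‖L1]  r_C1² − 9 = 0  ⇒  r_C1 = 3 (r>0 drops 1)
2. [ext C1·C2]  r_C1² + 20r_C1 − 69 = 0  ⇒  r_C1 = 3 (r>0 drops 1)

3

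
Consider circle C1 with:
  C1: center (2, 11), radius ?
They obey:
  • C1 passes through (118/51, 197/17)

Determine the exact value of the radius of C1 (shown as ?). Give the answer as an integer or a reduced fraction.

2/3

1. [C1∋P]  r_C1² − 4/9 = 0  ⇒  r_C1 = 2/3 (r>0 drops 1)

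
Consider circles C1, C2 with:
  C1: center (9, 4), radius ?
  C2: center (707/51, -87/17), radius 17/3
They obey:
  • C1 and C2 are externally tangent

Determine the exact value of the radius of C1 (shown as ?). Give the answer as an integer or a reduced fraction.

1. [ext C1·C2]  r_C1² + (34/3)r_C1 − 224/3 = 0  ⇒  r_C1 = 14/3 (r>0 drops 1)

14/3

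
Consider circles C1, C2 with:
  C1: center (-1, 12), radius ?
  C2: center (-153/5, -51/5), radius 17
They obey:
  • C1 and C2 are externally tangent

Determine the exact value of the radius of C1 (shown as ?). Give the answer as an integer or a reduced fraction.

1. [ext C1·C2]  r_C1² + 34r_C1 − 1080 = 0  ⇒  r_C1 = 20 (r>0 drops 1)

20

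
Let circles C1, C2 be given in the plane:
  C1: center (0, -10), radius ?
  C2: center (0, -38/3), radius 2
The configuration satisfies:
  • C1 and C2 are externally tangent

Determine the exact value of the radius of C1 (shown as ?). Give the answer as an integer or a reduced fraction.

2/3

1. [ext C1·C2]  r_C1² + 4r_C1 − 28/9 = 0  ⇒  r_C1 = 2/3 (r>0 drops 1)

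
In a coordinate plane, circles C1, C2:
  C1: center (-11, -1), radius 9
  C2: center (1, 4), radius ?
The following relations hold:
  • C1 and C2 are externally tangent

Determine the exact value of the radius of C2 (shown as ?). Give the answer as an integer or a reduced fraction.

1. [ext C1·C2]  r_C2² + 18r_C2 − 88 = 0  ⇒  r_C2 = 4 (r>0 drops 1)

4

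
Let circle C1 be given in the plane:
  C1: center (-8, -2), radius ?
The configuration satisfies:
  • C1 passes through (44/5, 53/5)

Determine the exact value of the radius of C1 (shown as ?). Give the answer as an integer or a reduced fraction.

21

1. [C1∋P]  r_C1² − 441 = 0  ⇒  r_C1 = 21 (r>0 drops 1)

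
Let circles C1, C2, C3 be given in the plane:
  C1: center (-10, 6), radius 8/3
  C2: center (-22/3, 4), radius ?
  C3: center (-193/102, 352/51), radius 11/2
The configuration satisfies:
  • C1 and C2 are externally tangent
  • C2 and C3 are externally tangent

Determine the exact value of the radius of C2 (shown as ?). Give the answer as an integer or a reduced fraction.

2/3

1. [ext C1·C2]  r_C2² + (16/3)r_C2 − 4 = 0  ⇒  r_C2 = 2/3 (r>0 drops 1)
2. [ext C2·C3]  r_C2² + 11r_C2 − 70/9 = 0  ⇒  r_C2 = 2/3 (r>0 drops 1)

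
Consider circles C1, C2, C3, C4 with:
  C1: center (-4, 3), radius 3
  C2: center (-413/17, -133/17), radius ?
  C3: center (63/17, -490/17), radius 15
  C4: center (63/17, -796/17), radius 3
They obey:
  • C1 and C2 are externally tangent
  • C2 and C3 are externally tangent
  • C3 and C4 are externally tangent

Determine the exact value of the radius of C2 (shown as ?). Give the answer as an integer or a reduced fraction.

1. [ext C1·C2]  r_C2² + 6r_C2 − 520 = 0  ⇒  r_C2 = 20 (r>0 drops 1)
2. [ext C2·C3]  r_C2² + 30r_C2 − 1000 = 0  ⇒  r_C2 = 20 (r>0 drops 1)

20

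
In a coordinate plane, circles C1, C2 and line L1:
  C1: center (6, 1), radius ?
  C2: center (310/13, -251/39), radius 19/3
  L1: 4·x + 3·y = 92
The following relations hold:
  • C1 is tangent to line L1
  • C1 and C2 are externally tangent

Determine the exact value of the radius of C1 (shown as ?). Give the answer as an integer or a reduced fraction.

13

1. [C1‖L1]  r_C1² − 169 = 0  ⇒  r_C1 = 13 (r>0 drops 1)
2. [ext C1·C2]  r_C1² + (38/3)r_C1 − 1001/3 = 0  ⇒  r_C1 = 13 (r>0 drops 1)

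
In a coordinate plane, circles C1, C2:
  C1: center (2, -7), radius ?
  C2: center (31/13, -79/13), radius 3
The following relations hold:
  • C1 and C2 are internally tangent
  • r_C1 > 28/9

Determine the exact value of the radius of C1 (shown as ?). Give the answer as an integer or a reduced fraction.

1. [int C1,C2]  r_C1² − 6r_C1 + 8 = 0  ⇒  r_C1 = 2 or 4
2. given r_C1 > 28/9: keep 4

4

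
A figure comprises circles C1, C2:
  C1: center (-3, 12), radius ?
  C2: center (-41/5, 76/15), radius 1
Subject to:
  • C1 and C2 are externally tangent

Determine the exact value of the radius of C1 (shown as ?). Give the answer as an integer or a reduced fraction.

23/3

1. [ext C1·C2]  r_C1² + 2r_C1 − 667/9 = 0  ⇒  r_C1 = 23/3 (r>0 drops 1)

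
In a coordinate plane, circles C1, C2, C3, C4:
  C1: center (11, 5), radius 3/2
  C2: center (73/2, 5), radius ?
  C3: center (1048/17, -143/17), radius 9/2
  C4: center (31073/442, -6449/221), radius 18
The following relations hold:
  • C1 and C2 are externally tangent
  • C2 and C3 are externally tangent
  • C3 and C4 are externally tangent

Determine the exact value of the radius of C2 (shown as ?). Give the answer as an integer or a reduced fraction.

24

1. [ext C1·C2]  r_C2² + 3r_C2 − 648 = 0  ⇒  r_C2 = 24 (r>0 drops 1)
2. [ext C2·C3]  r_C2² + 9r_C2 − 792 = 0  ⇒  r_C2 = 24 (r>0 drops 1)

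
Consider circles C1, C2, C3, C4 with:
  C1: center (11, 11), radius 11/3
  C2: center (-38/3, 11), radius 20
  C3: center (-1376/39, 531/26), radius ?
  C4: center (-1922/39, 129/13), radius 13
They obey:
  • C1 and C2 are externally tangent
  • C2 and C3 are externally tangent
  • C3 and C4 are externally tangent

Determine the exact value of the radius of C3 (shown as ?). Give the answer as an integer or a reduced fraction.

1. [ext C2·C3]  r_C3² + 40r_C3 − 801/4 = 0  ⇒  r_C3 = 9/2 (r>0 drops 1)
2. [ext C3·C4]  r_C3² + 26r_C3 − 549/4 = 0  ⇒  r_C3 = 9/2 (r>0 drops 1)

9/2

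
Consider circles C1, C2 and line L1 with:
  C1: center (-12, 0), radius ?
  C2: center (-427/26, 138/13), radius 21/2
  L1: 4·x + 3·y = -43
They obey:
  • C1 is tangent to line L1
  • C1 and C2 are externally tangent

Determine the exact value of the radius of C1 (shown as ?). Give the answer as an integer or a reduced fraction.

1

1. [C1‖L1]  r_C1² − 1 = 0  ⇒  r_C1 = 1 (r>0 drops 1)
2. [ext C1·C2]  r_C1² + 21r_C1 − 22 = 0  ⇒  r_C1 = 1 (r>0 drops 1)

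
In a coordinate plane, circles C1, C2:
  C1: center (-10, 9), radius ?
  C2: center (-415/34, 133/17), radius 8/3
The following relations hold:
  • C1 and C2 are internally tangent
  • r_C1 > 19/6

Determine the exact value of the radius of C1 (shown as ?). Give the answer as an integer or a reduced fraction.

31/6

1. [int C1,C2]  r_C1² − (16/3)r_C1 + 31/36 = 0  ⇒  r_C1 = 1/6 or 31/6
2. given r_C1 > 19/6: keep 31/6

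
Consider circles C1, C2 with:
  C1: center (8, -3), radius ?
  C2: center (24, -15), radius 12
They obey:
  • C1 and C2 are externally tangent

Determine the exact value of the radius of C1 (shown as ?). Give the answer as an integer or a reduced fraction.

8

1. [ext C1·C2]  r_C1² + 24r_C1 − 256 = 0  ⇒  r_C1 = 8 (r>0 drops 1)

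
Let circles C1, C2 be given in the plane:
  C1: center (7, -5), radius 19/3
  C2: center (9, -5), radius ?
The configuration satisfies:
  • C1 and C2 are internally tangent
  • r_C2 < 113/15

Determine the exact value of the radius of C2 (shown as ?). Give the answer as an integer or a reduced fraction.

13/3

1. [int C1,C2]  r_C2² − (38/3)r_C2 + 325/9 = 0  ⇒  r_C2 = 13/3 or 25/3
2. given r_C2 < 113/15: keep 13/3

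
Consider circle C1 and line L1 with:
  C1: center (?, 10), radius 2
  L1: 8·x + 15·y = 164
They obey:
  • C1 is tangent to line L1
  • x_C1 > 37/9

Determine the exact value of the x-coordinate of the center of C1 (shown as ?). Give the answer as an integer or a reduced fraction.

6

1. [C1‖L1]  x_C1² − (7/2)x_C1 − 15 = 0  ⇒  x_C1 = -5/2 or 6
2. given x_C1 > 37/9: keep 6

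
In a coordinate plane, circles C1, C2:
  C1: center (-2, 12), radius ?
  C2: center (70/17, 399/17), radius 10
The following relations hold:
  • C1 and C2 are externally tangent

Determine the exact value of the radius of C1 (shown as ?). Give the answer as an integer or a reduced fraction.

3

1. [ext C1·C2]  r_C1² + 20r_C1 − 69 = 0  ⇒  r_C1 = 3 (r>0 drops 1)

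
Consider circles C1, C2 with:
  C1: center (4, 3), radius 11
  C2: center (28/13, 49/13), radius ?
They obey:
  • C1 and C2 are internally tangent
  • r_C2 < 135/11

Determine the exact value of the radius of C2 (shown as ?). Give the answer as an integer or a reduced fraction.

9

1. [int C1,C2]  r_C2² − 22r_C2 + 117 = 0  ⇒  r_C2 = 9 or 13
2. given r_C2 < 135/11: keep 9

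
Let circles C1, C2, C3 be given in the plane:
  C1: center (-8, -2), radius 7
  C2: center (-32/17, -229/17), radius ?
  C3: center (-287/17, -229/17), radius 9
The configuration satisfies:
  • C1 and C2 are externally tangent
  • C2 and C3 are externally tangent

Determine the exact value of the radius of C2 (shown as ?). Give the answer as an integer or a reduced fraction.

1. [ext C1·C2]  r_C2² + 14r_C2 − 120 = 0  ⇒  r_C2 = 6 (r>0 drops 1)
2. [ext C2·C3]  r_C2² + 18r_C2 − 144 = 0  ⇒  r_C2 = 6 (r>0 drops 1)

6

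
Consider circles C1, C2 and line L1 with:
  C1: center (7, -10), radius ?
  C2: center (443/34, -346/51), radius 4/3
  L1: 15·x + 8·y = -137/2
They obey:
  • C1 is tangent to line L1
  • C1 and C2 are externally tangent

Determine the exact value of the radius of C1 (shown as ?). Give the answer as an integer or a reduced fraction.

1. [C1‖L1]  r_C1² − 121/4 = 0  ⇒  r_C1 = 11/2 (r>0 drops 1)
2. [ext C1·C2]  r_C1² + (8/3)r_C1 − 539/12 = 0  ⇒  r_C1 = 11/2 (r>0 drops 1)

11/2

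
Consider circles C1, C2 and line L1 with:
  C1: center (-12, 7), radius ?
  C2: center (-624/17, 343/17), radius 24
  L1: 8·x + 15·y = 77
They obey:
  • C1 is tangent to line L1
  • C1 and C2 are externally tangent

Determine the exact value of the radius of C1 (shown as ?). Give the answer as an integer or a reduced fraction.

1. [C1‖L1]  r_C1² − 16 = 0  ⇒  r_C1 = 4 (r>0 drops 1)
2. [ext C1·C2]  r_C1² + 48r_C1 − 208 = 0  ⇒  r_C1 = 4 (r>0 drops 1)

4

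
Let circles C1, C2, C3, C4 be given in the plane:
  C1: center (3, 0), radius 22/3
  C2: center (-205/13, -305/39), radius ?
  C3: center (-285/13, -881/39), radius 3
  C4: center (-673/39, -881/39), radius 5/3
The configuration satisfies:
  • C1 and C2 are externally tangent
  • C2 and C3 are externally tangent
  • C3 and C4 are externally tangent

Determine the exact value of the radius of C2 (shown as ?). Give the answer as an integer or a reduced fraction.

1. [ext C1·C2]  r_C2² + (44/3)r_C2 − 1079/3 = 0  ⇒  r_C2 = 13 (r>0 drops 1)
2. [ext C2·C3]  r_C2² + 6r_C2 − 247 = 0  ⇒  r_C2 = 13 (r>0 drops 1)

13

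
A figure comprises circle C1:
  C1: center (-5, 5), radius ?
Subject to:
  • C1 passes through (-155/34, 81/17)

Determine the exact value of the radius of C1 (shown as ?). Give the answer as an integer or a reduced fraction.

1/2

1. [C1∋P]  r_C1² − 1/4 = 0  ⇒  r_C1 = 1/2 (r>0 drops 1)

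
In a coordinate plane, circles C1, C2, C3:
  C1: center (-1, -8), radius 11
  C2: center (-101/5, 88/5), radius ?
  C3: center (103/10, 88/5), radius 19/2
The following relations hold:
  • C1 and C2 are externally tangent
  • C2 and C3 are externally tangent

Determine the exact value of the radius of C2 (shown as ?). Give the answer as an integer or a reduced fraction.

21

1. [ext C1·C2]  r_C2² + 22r_C2 − 903 = 0  ⇒  r_C2 = 21 (r>0 drops 1)
2. [ext C2·C3]  r_C2² + 19r_C2 − 840 = 0  ⇒  r_C2 = 21 (r>0 drops 1)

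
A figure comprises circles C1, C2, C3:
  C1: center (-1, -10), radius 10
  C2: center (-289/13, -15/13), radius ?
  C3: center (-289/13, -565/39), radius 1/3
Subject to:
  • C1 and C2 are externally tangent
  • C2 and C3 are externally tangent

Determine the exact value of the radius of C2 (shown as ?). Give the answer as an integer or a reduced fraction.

13

1. [ext C1·C2]  r_C2² + 20r_C2 − 429 = 0  ⇒  r_C2 = 13 (r>0 drops 1)
2. [ext C2·C3]  r_C2² + (2/3)r_C2 − 533/3 = 0  ⇒  r_C2 = 13 (r>0 drops 1)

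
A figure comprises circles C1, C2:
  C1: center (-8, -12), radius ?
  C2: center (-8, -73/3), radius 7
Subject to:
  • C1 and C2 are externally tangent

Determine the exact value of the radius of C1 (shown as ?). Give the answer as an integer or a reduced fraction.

1. [ext C1·C2]  r_C1² + 14r_C1 − 928/9 = 0  ⇒  r_C1 = 16/3 (r>0 drops 1)

16/3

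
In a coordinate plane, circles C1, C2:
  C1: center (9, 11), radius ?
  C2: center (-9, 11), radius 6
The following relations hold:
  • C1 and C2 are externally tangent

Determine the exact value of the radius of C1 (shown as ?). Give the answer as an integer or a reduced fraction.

12

1. [ext C1·C2]  r_C1² + 12r_C1 − 288 = 0  ⇒  r_C1 = 12 (r>0 drops 1)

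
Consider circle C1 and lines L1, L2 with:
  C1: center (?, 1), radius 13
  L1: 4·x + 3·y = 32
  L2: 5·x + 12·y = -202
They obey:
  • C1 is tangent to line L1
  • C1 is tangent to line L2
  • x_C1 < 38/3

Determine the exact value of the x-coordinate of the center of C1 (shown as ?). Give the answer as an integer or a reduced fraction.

-9

1. [C1‖L1]  x_C1² − (29/2)x_C1 − 423/2 = 0  ⇒  x_C1 = -9 or 47/2
2. [C1‖L2]  x_C1² + (428/5)x_C1 + 3447/5 = 0  ⇒  x_C1 = -383/5 or -9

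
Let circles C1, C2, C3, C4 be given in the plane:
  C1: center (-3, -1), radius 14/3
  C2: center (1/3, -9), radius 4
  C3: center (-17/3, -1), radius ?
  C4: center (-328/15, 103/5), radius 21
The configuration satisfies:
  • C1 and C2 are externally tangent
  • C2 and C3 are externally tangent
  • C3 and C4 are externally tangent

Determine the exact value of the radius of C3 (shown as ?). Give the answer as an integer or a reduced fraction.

1. [ext C2·C3]  r_C3² + 8r_C3 − 84 = 0  ⇒  r_C3 = 6 (r>0 drops 1)
2. [ext C3·C4]  r_C3² + 42r_C3 − 288 = 0  ⇒  r_C3 = 6 (r>0 drops 1)

6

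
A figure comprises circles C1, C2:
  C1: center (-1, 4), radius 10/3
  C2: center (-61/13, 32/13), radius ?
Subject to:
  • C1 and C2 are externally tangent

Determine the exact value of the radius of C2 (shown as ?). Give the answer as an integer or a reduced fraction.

2/3

1. [ext C1·C2]  r_C2² + (20/3)r_C2 − 44/9 = 0  ⇒  r_C2 = 2/3 (r>0 drops 1)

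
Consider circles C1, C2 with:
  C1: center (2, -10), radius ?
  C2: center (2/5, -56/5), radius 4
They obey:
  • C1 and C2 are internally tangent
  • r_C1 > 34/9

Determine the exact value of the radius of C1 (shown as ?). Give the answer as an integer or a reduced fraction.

6

1. [int C1,C2]  r_C1² − 8r_C1 + 12 = 0  ⇒  r_C1 = 2 or 6
2. given r_C1 > 34/9: keep 6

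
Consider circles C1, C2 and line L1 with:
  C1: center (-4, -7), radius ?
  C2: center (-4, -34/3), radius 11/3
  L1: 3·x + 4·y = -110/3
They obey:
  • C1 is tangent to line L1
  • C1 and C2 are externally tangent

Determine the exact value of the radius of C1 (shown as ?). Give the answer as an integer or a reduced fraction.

1. [C1‖L1]  r_C1² − 4/9 = 0  ⇒  r_C1 = 2/3 (r>0 drops 1)
2. [ext C1·C2]  r_C1² + (22/3)r_C1 − 16/3 = 0  ⇒  r_C1 = 2/3 (r>0 drops 1)

2/3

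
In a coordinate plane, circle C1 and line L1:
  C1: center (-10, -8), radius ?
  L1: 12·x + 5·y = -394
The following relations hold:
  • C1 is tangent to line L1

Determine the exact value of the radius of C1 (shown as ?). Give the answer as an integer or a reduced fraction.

18

1. [C1‖L1]  r_C1² − 324 = 0  ⇒  r_C1 = 18 (r>0 drops 1)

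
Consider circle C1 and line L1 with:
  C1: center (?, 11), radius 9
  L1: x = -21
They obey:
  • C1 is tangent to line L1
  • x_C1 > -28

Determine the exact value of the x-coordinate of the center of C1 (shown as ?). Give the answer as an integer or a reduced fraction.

-12

1. [C1‖L1]  x_C1² + 42x_C1 + 360 = 0  ⇒  x_C1 = -30 or -12
2. given x_C1 > -28: keep -12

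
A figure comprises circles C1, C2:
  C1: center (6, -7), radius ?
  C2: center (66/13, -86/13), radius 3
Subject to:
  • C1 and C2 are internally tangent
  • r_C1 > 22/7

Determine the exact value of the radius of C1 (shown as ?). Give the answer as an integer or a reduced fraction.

4

1. [int C1,C2]  r_C1² − 6r_C1 + 8 = 0  ⇒  r_C1 = 2 or 4
2. given r_C1 > 22/7: keep 4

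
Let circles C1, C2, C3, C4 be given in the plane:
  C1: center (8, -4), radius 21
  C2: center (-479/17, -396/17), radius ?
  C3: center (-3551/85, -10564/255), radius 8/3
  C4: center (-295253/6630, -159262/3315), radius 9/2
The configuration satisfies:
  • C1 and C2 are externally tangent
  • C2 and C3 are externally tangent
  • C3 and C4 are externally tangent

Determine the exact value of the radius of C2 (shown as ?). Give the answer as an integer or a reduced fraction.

20

1. [ext C1·C2]  r_C2² + 42r_C2 − 1240 = 0  ⇒  r_C2 = 20 (r>0 drops 1)
2. [ext C2·C3]  r_C2² + (16/3)r_C2 − 1520/3 = 0  ⇒  r_C2 = 20 (r>0 drops 1)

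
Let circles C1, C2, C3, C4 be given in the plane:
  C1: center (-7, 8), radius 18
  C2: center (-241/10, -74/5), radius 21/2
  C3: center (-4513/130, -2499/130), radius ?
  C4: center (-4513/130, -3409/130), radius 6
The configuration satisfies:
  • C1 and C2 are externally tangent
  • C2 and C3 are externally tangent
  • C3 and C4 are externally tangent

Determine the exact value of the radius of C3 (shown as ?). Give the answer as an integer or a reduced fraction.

1

1. [ext C2·C3]  r_C3² + 21r_C3 − 22 = 0  ⇒  r_C3 = 1 (r>0 drops 1)
2. [ext C3·C4]  r_C3² + 12r_C3 − 13 = 0  ⇒  r_C3 = 1 (r>0 drops 1)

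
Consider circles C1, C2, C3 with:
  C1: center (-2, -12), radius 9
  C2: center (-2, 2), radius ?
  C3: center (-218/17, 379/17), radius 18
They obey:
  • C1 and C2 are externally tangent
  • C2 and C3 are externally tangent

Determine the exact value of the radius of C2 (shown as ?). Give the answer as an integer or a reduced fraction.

1. [ext C1·C2]  r_C2² + 18r_C2 − 115 = 0  ⇒  r_C2 = 5 (r>0 drops 1)
2. [ext C2·C3]  r_C2² + 36r_C2 − 205 = 0  ⇒  r_C2 = 5 (r>0 drops 1)

5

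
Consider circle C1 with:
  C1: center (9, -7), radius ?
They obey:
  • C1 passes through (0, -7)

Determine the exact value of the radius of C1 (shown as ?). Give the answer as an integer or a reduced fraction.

1. [C1∋P]  r_C1² − 81 = 0  ⇒  r_C1 = 9 (r>0 drops 1)

9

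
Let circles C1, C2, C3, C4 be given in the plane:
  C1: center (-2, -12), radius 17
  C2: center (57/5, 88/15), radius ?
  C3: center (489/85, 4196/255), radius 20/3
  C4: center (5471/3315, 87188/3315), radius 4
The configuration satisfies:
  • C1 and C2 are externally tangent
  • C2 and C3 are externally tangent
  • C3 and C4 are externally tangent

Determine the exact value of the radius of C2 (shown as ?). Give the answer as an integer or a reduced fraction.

1. [ext C1·C2]  r_C2² + 34r_C2 − 1888/9 = 0  ⇒  r_C2 = 16/3 (r>0 drops 1)
2. [ext C2·C3]  r_C2² + (40/3)r_C2 − 896/9 = 0  ⇒  r_C2 = 16/3 (r>0 drops 1)

16/3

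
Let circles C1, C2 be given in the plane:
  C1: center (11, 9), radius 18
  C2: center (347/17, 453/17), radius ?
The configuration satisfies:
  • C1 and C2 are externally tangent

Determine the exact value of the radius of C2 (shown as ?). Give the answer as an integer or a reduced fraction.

2

1. [ext C1·C2]  r_C2² + 36r_C2 − 76 = 0  ⇒  r_C2 = 2 (r>0 drops 1)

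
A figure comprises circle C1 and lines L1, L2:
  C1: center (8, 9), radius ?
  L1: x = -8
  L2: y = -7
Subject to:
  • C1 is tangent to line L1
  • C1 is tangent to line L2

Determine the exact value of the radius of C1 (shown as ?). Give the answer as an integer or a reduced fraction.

16

1. [C1‖L1]  r_C1² − 256 = 0  ⇒  r_C1 = 16 (r>0 drops 1)
2. [C1‖L2]  r_C1² − 256 = 0  ⇒  r_C1 = 16 (r>0 drops 1)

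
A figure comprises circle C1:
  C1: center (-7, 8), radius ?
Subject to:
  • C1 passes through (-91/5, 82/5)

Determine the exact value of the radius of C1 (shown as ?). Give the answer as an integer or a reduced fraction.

1. [C1∋P]  r_C1² − 196 = 0  ⇒  r_C1 = 14 (r>0 drops 1)

14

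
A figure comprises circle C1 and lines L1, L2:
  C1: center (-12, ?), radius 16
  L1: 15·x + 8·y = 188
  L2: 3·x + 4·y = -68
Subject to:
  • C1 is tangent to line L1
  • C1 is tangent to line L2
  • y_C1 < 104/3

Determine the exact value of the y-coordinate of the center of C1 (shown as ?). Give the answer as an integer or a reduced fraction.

1. [C1‖L1]  y_C1² − 92y_C1 + 960 = 0  ⇒  y_C1 = 12 or 80
2. [C1‖L2]  y_C1² + 16y_C1 − 336 = 0  ⇒  y_C1 = -28 or 12

12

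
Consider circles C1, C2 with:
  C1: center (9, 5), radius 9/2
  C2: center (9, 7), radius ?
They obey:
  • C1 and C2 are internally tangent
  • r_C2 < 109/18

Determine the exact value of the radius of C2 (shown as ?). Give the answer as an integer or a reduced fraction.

5/2

1. [int C1,C2]  r_C2² − 9r_C2 + 65/4 = 0  ⇒  r_C2 = 5/2 or 13/2
2. given r_C2 < 109/18: keep 5/2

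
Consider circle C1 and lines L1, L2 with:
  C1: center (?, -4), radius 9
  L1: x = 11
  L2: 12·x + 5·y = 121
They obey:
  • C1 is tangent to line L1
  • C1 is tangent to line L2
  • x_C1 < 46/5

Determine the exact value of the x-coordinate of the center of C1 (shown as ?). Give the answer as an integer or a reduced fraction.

2

1. [C1‖L1]  x_C1² − 22x_C1 + 40 = 0  ⇒  x_C1 = 2 or 20
2. [C1‖L2]  x_C1² − (47/2)x_C1 + 43 = 0  ⇒  x_C1 = 2 or 43/2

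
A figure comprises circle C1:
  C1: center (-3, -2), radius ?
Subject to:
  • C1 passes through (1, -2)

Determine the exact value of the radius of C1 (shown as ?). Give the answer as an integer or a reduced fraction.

4

1. [C1∋P]  r_C1² − 16 = 0  ⇒  r_C1 = 4 (r>0 drops 1)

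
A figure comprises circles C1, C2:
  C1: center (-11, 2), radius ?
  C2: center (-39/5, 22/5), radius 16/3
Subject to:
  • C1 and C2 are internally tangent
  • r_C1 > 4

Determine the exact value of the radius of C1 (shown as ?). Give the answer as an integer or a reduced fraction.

1. [int C1,C2]  r_C1² − (32/3)r_C1 + 112/9 = 0  ⇒  r_C1 = 4/3 or 28/3
2. given r_C1 > 4: keep 28/3

28/3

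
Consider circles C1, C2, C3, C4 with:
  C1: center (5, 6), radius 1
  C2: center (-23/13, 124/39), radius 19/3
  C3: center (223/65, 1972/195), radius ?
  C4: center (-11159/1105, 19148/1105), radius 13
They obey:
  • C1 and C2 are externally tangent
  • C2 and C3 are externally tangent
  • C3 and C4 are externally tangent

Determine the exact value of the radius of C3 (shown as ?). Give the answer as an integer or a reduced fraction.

1. [ext C2·C3]  r_C3² + (38/3)r_C3 − 35 = 0  ⇒  r_C3 = 7/3 (r>0 drops 1)
2. [ext C3·C4]  r_C3² + 26r_C3 − 595/9 = 0  ⇒  r_C3 = 7/3 (r>0 drops 1)

7/3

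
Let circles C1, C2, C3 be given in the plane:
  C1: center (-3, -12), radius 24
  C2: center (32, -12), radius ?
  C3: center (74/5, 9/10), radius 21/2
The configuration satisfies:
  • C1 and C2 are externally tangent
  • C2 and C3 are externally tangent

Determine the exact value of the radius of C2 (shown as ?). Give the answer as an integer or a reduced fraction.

11

1. [ext C1·C2]  r_C2² + 48r_C2 − 649 = 0  ⇒  r_C2 = 11 (r>0 drops 1)
2. [ext C2·C3]  r_C2² + 21r_C2 − 352 = 0  ⇒  r_C2 = 11 (r>0 drops 1)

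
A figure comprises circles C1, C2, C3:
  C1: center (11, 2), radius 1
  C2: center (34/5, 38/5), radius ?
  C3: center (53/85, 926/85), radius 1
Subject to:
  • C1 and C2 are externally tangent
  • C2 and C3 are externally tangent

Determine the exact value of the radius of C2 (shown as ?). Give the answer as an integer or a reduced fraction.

6

1. [ext C1·C2]  r_C2² + 2r_C2 − 48 = 0  ⇒  r_C2 = 6 (r>0 drops 1)
2. [ext C2·C3]  r_C2² + 2r_C2 − 48 = 0  ⇒  r_C2 = 6 (r>0 drops 1)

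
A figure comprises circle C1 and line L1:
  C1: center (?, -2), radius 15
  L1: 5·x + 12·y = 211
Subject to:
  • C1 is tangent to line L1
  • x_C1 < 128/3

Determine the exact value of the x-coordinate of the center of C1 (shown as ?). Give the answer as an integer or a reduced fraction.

1. [C1‖L1]  x_C1² − 94x_C1 + 688 = 0  ⇒  x_C1 = 8 or 86
2. given x_C1 < 128/3: keep 8

8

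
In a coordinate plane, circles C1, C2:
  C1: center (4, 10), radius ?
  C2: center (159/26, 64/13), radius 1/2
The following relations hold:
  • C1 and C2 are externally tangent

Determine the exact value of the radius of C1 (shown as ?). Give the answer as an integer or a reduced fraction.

1. [ext C1·C2]  r_C1² + 1r_C1 − 30 = 0  ⇒  r_C1 = 5 (r>0 drops 1)

5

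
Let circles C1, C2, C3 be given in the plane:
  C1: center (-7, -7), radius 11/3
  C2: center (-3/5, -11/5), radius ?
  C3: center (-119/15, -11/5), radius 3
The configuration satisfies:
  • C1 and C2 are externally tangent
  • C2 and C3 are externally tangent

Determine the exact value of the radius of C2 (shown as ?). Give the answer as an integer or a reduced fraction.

13/3

1. [ext C1·C2]  r_C2² + (22/3)r_C2 − 455/9 = 0  ⇒  r_C2 = 13/3 (r>0 drops 1)
2. [ext C2·C3]  r_C2² + 6r_C2 − 403/9 = 0  ⇒  r_C2 = 13/3 (r>0 drops 1)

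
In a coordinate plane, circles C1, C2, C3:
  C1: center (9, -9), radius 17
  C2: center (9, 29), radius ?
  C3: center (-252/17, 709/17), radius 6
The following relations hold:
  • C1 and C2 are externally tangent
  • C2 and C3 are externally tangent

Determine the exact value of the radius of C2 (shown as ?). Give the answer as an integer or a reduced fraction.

1. [ext C1·C2]  r_C2² + 34r_C2 − 1155 = 0  ⇒  r_C2 = 21 (r>0 drops 1)
2. [ext C2·C3]  r_C2² + 12r_C2 − 693 = 0  ⇒  r_C2 = 21 (r>0 drops 1)

21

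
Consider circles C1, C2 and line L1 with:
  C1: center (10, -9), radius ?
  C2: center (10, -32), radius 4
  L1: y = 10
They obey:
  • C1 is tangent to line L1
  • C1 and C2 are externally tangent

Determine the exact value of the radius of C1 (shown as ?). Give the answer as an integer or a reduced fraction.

1. [C1‖L1]  r_C1² − 361 = 0  ⇒  r_C1 = 19 (r>0 drops 1)
2. [ext C1·C2]  r_C1² + 8r_C1 − 513 = 0  ⇒  r_C1 = 19 (r>0 drops 1)

19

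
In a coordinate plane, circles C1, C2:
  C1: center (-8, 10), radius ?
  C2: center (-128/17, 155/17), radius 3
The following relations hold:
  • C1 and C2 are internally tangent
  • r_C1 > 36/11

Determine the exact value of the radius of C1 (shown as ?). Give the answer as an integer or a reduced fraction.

4

1. [int C1,C2]  r_C1² − 6r_C1 + 8 = 0  ⇒  r_C1 = 2 or 4
2. given r_C1 > 36/11: keep 4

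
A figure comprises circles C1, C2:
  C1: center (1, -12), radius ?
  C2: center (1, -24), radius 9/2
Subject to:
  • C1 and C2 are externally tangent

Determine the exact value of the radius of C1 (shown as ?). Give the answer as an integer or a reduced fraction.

1. [ext C1·C2]  r_C1² + 9r_C1 − 495/4 = 0  ⇒  r_C1 = 15/2 (r>0 drops 1)

15/2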